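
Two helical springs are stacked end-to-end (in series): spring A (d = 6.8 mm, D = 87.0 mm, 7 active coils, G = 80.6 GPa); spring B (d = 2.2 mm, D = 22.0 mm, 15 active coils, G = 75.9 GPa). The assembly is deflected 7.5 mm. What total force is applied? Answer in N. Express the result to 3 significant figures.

8.04 N

k_A = Gd⁴/(8D³N_a) = (80.6×10³)(6.8⁴)/(8·87.0³·7) = 4.6733 N/mm
k_B = Gd⁴/(8D³N_a) = (75.9×10³)(2.2⁴)/(8·22.0³·15) = 1.3915 N/mm
Series: 1/k_eq = 1/4.6733 + 1/1.3915 = 0.93263; k_eq = 1.0722 N/mm
F = k_eq·δ = 1.0722·7.5 = 8.0418 N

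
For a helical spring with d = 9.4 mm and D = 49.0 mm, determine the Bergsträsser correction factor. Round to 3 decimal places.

1.280

C = D/d = 49.0/9.4 = 5.2128
K_B = (4C+2)/(4C−3) = 22.851/17.851 = 1.2801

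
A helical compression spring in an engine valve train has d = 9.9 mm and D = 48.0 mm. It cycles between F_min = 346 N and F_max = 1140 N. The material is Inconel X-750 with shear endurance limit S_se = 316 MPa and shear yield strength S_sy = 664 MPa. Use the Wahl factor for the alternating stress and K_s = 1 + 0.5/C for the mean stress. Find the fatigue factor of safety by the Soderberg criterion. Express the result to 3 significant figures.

2.74

C = D/d = 48.0/9.9 = 4.8485; K_W = (4C−1)/(4C−4)+0.615/C = 1.3217; K_s = 1+0.5/C = 1.1031
F_a = (F_max−F_min)/2 = 397 N; F_m = (F_max+F_min)/2 = 743 N
τ_a = K_W·8F_aD/(πd³) = 1.3217 × 50.011 = 66.101 MPa
τ_m = K_s·8F_mD/(πd³) = 1.1031 × 93.598 = 103.25 MPa
Soderberg: 1/n_f = τ_a/S_se + τ_m/S_sy = 66.101/316 + 103.25/664 = 0.20918 + 0.15550 = 0.36468
n_f = 1/0.36468 = 2.742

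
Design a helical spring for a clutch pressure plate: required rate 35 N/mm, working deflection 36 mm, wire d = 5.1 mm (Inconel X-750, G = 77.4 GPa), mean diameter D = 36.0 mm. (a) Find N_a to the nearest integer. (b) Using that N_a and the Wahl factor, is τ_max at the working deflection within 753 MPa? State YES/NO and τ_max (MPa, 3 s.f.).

N_a = Gd⁴/(8D³k) = (77.4×10³)(5.1⁴)/(8·36.0³·35) = 4.008 → N_a = 4
Actual rate k = Gd⁴/(8D³·4) = 35.072 N/mm
Working load F = kδ = 35.072·36 = 1262.6 N
C = 36.0/5.1 = 7.0588; K_W = (4C−1)/(4C−4)+0.615/C = 1.2109
τ_max = K_W·8FD/(πd³) = 1.2109·872.57 = 1056.6 MPa
τ_max > 753 MPa → exceeds allowable

(a) 4 coils; (b) NO, τ_max = 1060 MPa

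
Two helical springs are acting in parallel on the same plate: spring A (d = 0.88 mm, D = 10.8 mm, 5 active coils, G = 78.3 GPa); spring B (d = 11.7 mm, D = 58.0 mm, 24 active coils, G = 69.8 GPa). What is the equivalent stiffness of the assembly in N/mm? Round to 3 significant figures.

35.8 N/mm

k_A = Gd⁴/(8D³N_a) = (78.3×10³)(0.88⁴)/(8·10.8³·5) = 0.93188 N/mm
k_B = Gd⁴/(8D³N_a) = (69.8×10³)(11.7⁴)/(8·58.0³·24) = 34.915 N/mm
Parallel: k_eq = 0.93188 + 34.915 = 35.847 N/mm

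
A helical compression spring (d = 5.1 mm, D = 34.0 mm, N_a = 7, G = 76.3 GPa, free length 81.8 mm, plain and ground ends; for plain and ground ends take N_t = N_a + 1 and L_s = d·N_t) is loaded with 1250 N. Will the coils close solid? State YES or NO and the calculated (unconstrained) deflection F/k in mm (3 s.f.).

k = Gd⁴/(8D³N_a) = (76.3×10³)(5.1⁴)/(8·34.0³·7) = 23.452 N/mm
N_t = 8; L_s = 5.1·8 = 40.8 mm; δ_solid = L₀ − L_s = 81.8 − 40.8 = 41 mm
δ = F/k = 1250/23.452 = 53.3 mm
δ ≥ δ_solid → spring goes solid

YES, δ = 53.3 mm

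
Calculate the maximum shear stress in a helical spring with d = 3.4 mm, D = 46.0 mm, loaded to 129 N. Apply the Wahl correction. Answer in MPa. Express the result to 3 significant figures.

425 MPa

Spring index C = D/d = 46.0/3.4 = 13.5294
K_W = (4C−1)/(4C−4) + 0.615/C = 53.118/50.118 + 0.0455 = 1.1053
τ₀ = 8FD/(πd³) = 8·129·46.0/(π·3.4³) = 47472/123.48 = 384.46 MPa
τ_max = K·τ₀ = 1.1053 × 384.46 = 424.95 MPa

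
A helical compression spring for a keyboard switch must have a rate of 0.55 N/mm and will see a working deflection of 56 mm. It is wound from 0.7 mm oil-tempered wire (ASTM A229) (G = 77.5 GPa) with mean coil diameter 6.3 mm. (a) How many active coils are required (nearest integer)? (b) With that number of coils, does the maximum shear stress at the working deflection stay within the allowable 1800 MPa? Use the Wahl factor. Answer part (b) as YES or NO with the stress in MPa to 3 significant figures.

N_a = Gd⁴/(8D³k) = (77.5×10³)(0.7⁴)/(8·6.3³·0.55) = 16.91 → N_a = 17
Actual rate k = Gd⁴/(8D³·17) = 0.54718 N/mm
Working load F = kδ = 0.54718·56 = 30.642 N
C = 6.3/0.7 = 9.0000; K_W = (4C−1)/(4C−4)+0.615/C = 1.1621
τ_max = K_W·8FD/(πd³) = 1.1621·1433.2 = 1665.5 MPa
τ_max ≤ 1800 MPa → acceptable

(a) 17 coils; (b) YES, τ_max = 1670 MPa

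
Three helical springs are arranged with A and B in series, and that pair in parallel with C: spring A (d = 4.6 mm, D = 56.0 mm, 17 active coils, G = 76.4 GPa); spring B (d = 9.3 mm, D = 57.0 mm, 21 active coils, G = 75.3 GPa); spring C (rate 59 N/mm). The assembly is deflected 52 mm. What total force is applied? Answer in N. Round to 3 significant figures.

k_A = Gd⁴/(8D³N_a) = (76.4×10³)(4.6⁴)/(8·56.0³·17) = 1.4323 N/mm
k_B = Gd⁴/(8D³N_a) = (75.3×10³)(9.3⁴)/(8·57.0³·21) = 18.105 N/mm
Springs A,B series: k_AB = 1/(1/1.4323+1/18.105) = 1.3273 N/mm; parallel with C: k_eq = 1.3273+59 = 60.327 N/mm
F = k_eq·δ = 60.327·52 = 3137 N

3140 N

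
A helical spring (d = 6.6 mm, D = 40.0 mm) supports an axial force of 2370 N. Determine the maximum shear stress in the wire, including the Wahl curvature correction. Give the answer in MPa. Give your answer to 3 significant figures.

Spring index C = D/d = 40.0/6.6 = 6.0606
K_W = (4C−1)/(4C−4) + 0.615/C = 23.242/20.242 + 0.1015 = 1.2497
τ₀ = 8FD/(πd³) = 8·2370·40.0/(π·6.6³) = 758400/903.2 = 839.69 MPa
τ_max = K·τ₀ = 1.2497 × 839.69 = 1049.3 MPa

1050 MPa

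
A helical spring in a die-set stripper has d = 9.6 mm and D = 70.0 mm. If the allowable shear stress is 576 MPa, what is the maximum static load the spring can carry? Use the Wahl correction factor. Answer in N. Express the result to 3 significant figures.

2380 N

C = D/d = 70.0/9.6 = 7.2917
K_W = (4C−1)/(4C−4) + 0.615/C = 28.167/25.167 + 0.0843 = 1.2035
τ_max = K·8FD/(πd³) → F_max = τ_allow·πd³/(8DK)
F_max = 576·π·9.6³/(8·70.0·1.2035) = 1.601e+06/673.99 = 2375.4 N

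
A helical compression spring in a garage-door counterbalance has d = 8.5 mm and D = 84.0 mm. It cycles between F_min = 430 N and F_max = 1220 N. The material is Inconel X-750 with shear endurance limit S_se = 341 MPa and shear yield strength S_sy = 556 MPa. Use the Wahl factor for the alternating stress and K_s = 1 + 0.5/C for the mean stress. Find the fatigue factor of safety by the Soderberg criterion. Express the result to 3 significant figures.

0.994

C = D/d = 84.0/8.5 = 9.8824; K_W = (4C−1)/(4C−4)+0.615/C = 1.1467; K_s = 1+0.5/C = 1.0506
F_a = (F_max−F_min)/2 = 395 N; F_m = (F_max+F_min)/2 = 825 N
τ_a = K_W·8F_aD/(πd³) = 1.1467 × 137.58 = 157.76 MPa
τ_m = K_s·8F_mD/(πd³) = 1.0506 × 287.35 = 301.89 MPa
Soderberg: 1/n_f = τ_a/S_se + τ_m/S_sy = 157.76/341 + 301.89/556 = 0.46264 + 0.54297 = 1.0056
n_f = 1/1.0056 = 0.9944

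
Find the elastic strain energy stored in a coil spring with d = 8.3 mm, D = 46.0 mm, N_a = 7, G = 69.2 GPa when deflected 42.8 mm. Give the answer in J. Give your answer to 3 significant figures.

k = Gd⁴/(8D³N_a) = (69.2×10³)(8.3⁴)/(8·46.0³·7) = 60.25 N/mm
U = ½kδ² = 0.5 × 60.25 × 42.8² = 55184 N·mm = 55.184 J

55.2 J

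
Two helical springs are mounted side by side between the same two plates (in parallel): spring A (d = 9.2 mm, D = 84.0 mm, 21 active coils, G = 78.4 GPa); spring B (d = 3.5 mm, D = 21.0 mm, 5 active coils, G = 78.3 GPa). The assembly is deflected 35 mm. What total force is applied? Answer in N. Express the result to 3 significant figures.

1310 N

k_A = Gd⁴/(8D³N_a) = (78.4×10³)(9.2⁴)/(8·84.0³·21) = 5.6405 N/mm
k_B = Gd⁴/(8D³N_a) = (78.3×10³)(3.5⁴)/(8·21.0³·5) = 31.719 N/mm
Parallel: k_eq = 5.6405 + 31.719 = 37.359 N/mm
F = k_eq·δ = 37.359·35 = 1307.6 N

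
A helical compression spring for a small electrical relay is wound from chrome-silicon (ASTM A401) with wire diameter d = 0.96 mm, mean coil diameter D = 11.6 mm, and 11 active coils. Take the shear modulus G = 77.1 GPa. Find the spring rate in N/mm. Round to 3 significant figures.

0.477 N/mm

k = Gd⁴/(8D³N_a) = (77.1×10³ × 0.96⁴) / (8 × 11.6³ × 11)
  = 65484.6 / 137359 = 0.47674 N/mm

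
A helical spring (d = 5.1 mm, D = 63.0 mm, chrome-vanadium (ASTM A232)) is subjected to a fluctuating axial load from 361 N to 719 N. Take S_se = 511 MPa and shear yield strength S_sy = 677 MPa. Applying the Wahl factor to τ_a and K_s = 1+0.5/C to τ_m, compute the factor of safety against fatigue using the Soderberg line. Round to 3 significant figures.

C = D/d = 63.0/5.1 = 12.3529; K_W = (4C−1)/(4C−4)+0.615/C = 1.1158; K_s = 1+0.5/C = 1.0405
F_a = (F_max−F_min)/2 = 179 N; F_m = (F_max+F_min)/2 = 540 N
τ_a = K_W·8F_aD/(πd³) = 1.1158 × 216.48 = 241.56 MPa
τ_m = K_s·8F_mD/(πd³) = 1.0405 × 653.08 = 679.51 MPa
Soderberg: 1/n_f = τ_a/S_se + τ_m/S_sy = 241.56/511 + 679.51/677 = 0.47272 + 1.00371 = 1.4764
n_f = 1/1.4764 = 0.6773

0.677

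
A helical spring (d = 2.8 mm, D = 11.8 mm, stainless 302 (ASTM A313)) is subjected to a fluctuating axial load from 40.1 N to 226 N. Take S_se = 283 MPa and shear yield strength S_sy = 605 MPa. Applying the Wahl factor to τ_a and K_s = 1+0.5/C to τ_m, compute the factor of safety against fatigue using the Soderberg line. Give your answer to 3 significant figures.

1.05

C = D/d = 11.8/2.8 = 4.2143; K_W = (4C−1)/(4C−4)+0.615/C = 1.3793; K_s = 1+0.5/C = 1.1186
F_a = (F_max−F_min)/2 = 92.95 N; F_m = (F_max+F_min)/2 = 133.05 N
τ_a = K_W·8F_aD/(πd³) = 1.3793 × 127.23 = 175.49 MPa
τ_m = K_s·8F_mD/(πd³) = 1.1186 × 182.12 = 203.73 MPa
Soderberg: 1/n_f = τ_a/S_se + τ_m/S_sy = 175.49/283 + 203.73/605 = 0.62010 + 0.33674 = 0.95684
n_f = 1/0.95684 = 1.045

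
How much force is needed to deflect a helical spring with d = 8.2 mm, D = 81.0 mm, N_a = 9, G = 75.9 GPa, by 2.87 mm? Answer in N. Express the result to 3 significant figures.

k = Gd⁴/(8D³N_a) = (75.9×10³)(8.2⁴)/(8·81.0³·9) = 8.9683 N/mm
F = k·δ = 8.9683 × 2.87 = 25.739 N

25.7 N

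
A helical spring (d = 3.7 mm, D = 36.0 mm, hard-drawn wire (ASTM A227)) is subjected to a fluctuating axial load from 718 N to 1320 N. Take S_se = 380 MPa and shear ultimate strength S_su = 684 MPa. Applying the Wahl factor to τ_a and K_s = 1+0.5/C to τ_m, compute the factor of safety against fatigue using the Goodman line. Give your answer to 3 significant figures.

C = D/d = 36.0/3.7 = 9.7297; K_W = (4C−1)/(4C−4)+0.615/C = 1.1491; K_s = 1+0.5/C = 1.0514
F_a = (F_max−F_min)/2 = 301 N; F_m = (F_max+F_min)/2 = 1019 N
τ_a = K_W·8F_aD/(πd³) = 1.1491 × 544.76 = 625.99 MPa
τ_m = K_s·8F_mD/(πd³) = 1.0514 × 1844.2 = 1939 MPa
Goodman: 1/n_f = τ_a/S_se + τ_m/S_su = 625.99/380 + 1939/684 = 1.64735 + 2.83478 = 4.4821
n_f = 1/4.4821 = 0.2231

0.223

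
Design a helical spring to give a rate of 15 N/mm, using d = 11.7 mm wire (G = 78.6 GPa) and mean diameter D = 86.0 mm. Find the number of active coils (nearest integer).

N_a = Gd⁴/(8D³k) = (78.6×10³ × 11.7⁴)/(8 × 86.0³ × 15)
    = 1.47288e+09 / 7.63267e+07 = 19.3 → 19 coils

19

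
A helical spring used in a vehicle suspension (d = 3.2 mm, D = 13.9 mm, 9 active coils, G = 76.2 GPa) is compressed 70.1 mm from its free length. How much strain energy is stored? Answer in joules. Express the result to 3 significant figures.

k = Gd⁴/(8D³N_a) = (76.2×10³)(3.2⁴)/(8·13.9³·9) = 41.322 N/mm
U = ½kδ² = 0.5 × 41.322 × 70.1² = 1.0153e+05 N·mm = 101.53 J

102 J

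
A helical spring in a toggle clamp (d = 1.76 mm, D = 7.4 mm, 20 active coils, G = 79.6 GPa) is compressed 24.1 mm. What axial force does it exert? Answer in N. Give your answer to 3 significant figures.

k = Gd⁴/(8D³N_a) = (79.6×10³)(1.76⁴)/(8·7.4³·20) = 11.78 N/mm
F = k·δ = 11.78 × 24.1 = 283.9 N

284 N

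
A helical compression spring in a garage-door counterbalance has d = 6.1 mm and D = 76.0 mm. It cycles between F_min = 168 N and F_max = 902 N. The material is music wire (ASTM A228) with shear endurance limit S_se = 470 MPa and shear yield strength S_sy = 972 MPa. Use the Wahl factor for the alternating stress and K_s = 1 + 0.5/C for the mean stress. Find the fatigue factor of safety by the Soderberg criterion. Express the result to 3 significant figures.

C = D/d = 76.0/6.1 = 12.4590; K_W = (4C−1)/(4C−4)+0.615/C = 1.1148; K_s = 1+0.5/C = 1.0401
F_a = (F_max−F_min)/2 = 367 N; F_m = (F_max+F_min)/2 = 535 N
τ_a = K_W·8F_aD/(πd³) = 1.1148 × 312.92 = 348.84 MPa
τ_m = K_s·8F_mD/(πd³) = 1.0401 × 456.16 = 474.47 MPa
Soderberg: 1/n_f = τ_a/S_se + τ_m/S_sy = 348.84/470 + 474.47/972 = 0.74222 + 0.48814 = 1.2304
n_f = 1/1.2304 = 0.8128

0.813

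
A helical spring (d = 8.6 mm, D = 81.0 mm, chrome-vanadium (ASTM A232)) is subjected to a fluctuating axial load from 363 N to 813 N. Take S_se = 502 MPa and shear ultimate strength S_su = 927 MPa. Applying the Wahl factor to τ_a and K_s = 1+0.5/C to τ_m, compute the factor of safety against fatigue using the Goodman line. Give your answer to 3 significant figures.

2.60

C = D/d = 81.0/8.6 = 9.4186; K_W = (4C−1)/(4C−4)+0.615/C = 1.1544; K_s = 1+0.5/C = 1.0531
F_a = (F_max−F_min)/2 = 225 N; F_m = (F_max+F_min)/2 = 588 N
τ_a = K_W·8F_aD/(πd³) = 1.1544 × 72.965 = 84.229 MPa
τ_m = K_s·8F_mD/(πd³) = 1.0531 × 190.68 = 200.8 MPa
Goodman: 1/n_f = τ_a/S_se + τ_m/S_su = 84.229/502 + 200.8/927 = 0.16779 + 0.21662 = 0.3844
n_f = 1/0.3844 = 2.601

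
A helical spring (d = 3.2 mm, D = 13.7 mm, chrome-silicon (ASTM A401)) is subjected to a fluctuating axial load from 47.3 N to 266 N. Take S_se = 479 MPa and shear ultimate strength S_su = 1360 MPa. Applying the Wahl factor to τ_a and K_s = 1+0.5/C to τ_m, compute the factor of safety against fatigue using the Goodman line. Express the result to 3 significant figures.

2.13

C = D/d = 13.7/3.2 = 4.2812; K_W = (4C−1)/(4C−4)+0.615/C = 1.3722; K_s = 1+0.5/C = 1.1168
F_a = (F_max−F_min)/2 = 109.35 N; F_m = (F_max+F_min)/2 = 156.65 N
τ_a = K_W·8F_aD/(πd³) = 1.3722 × 116.42 = 159.75 MPa
τ_m = K_s·8F_mD/(πd³) = 1.1168 × 166.78 = 186.26 MPa
Goodman: 1/n_f = τ_a/S_se + τ_m/S_su = 159.75/479 + 186.26/1360 = 0.33352 + 0.13695 = 0.47047
n_f = 1/0.47047 = 2.126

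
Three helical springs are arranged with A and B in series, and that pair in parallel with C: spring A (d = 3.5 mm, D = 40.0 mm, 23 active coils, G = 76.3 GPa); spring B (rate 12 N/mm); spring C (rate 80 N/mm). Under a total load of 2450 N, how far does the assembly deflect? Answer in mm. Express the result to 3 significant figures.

30.3 mm

k_A = Gd⁴/(8D³N_a) = (76.3×10³)(3.5⁴)/(8·40.0³·23) = 0.9723 N/mm
Springs A,B series: k_AB = 1/(1/0.9723+1/12) = 0.89942 N/mm; parallel with C: k_eq = 0.89942+80 = 80.899 N/mm
δ = F/k_eq = 2450/80.899 = 30.285 mm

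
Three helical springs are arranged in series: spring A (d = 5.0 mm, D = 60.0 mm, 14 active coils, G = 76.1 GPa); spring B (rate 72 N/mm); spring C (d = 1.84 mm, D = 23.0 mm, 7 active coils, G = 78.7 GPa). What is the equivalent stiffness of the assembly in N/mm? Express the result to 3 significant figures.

0.783 N/mm

k_A = Gd⁴/(8D³N_a) = (76.1×10³)(5.0⁴)/(8·60.0³·14) = 1.966 N/mm
k_C = Gd⁴/(8D³N_a) = (78.7×10³)(1.84⁴)/(8·23.0³·7) = 1.324 N/mm
Series: 1/k_eq = 1/1.966 + 1/72 + 1/1.324 = 1.2778; k_eq = 0.78257 N/mm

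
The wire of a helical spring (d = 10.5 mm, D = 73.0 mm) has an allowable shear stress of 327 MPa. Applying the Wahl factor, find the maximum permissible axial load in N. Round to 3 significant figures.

1680 N

C = D/d = 73.0/10.5 = 6.9524
K_W = (4C−1)/(4C−4) + 0.615/C = 26.810/23.810 + 0.0885 = 1.2145
τ_max = K·8FD/(πd³) → F_max = τ_allow·πd³/(8DK)
F_max = 327·π·10.5³/(8·73.0·1.2145) = 1.1892e+06/709.24 = 1676.8 N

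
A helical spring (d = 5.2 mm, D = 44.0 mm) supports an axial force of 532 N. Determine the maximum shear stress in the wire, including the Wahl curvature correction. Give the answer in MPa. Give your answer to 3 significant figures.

Spring index C = D/d = 44.0/5.2 = 8.4615
K_W = (4C−1)/(4C−4) + 0.615/C = 32.846/29.846 + 0.0727 = 1.1732
τ₀ = 8FD/(πd³) = 8·532·44.0/(π·5.2³) = 187264/441.73 = 423.93 MPa
τ_max = K·τ₀ = 1.1732 × 423.93 = 497.35 MPa

497 MPa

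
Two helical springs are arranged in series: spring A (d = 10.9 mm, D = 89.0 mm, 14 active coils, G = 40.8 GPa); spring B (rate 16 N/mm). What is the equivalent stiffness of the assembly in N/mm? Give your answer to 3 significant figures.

k_A = Gd⁴/(8D³N_a) = (40.8×10³)(10.9⁴)/(8·89.0³·14) = 7.2942 N/mm
Series: 1/k_eq = 1/7.2942 + 1/16 = 0.1996; k_eq = 5.0101 N/mm

5.01 N/mm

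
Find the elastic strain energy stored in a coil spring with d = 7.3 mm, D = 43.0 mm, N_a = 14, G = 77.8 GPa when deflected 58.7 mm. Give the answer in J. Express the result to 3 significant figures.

42.7 J

k = Gd⁴/(8D³N_a) = (77.8×10³)(7.3⁴)/(8·43.0³·14) = 24.811 N/mm
U = ½kδ² = 0.5 × 24.811 × 58.7² = 42746 N·mm = 42.746 J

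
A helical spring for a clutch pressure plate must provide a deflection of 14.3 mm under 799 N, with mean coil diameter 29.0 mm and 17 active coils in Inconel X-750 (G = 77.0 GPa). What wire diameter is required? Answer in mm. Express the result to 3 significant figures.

7.00 mm

Required rate k = F/δ = 799/14.3 = 55.874 N/mm
d = (8D³N_a·k / G)^(1/4) = (8·29.0³·17·55.874 / (77.0×10³))^0.25
  = (2406.9)^0.25 = 7.0043 mm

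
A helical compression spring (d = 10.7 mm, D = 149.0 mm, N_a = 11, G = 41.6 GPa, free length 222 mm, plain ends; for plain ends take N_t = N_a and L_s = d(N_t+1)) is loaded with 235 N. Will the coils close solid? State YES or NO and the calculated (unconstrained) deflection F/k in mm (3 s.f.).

YES, δ = 125 mm

k = Gd⁴/(8D³N_a) = (41.6×10³)(10.7⁴)/(8·149.0³·11) = 1.8732 N/mm
N_t = 11; L_s = 10.7·12 = 128.4 mm; δ_solid = L₀ − L_s = 222 − 128.4 = 93.6 mm
δ = F/k = 235/1.8732 = 125.45 mm
δ ≥ δ_solid → spring goes solid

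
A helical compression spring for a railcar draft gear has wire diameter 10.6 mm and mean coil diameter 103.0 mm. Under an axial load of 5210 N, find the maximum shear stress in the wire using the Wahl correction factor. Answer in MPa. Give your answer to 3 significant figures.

1320 MPa

Spring index C = D/d = 103.0/10.6 = 9.7170
K_W = (4C−1)/(4C−4) + 0.615/C = 37.868/34.868 + 0.0633 = 1.1493
τ₀ = 8FD/(πd³) = 8·5210·103.0/(π·10.6³) = 4.29304e+06/3741.7 = 1147.4 MPa
τ_max = K·τ₀ = 1.1493 × 1147.4 = 1318.7 MPa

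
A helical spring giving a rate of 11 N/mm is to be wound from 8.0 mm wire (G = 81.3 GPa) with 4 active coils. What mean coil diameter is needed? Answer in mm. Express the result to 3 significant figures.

98.2 mm

D = (Gd⁴/(8N_a·k))^(1/3) = (81.3×10³·8.0⁴/(8·4·11))^(1/3)
  = (946036)^(1/3) = 98.1678 mm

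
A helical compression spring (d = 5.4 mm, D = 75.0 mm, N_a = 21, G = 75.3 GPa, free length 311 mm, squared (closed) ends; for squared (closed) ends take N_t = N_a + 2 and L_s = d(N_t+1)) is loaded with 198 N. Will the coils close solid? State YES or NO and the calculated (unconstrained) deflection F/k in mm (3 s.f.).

k = Gd⁴/(8D³N_a) = (75.3×10³)(5.4⁴)/(8·75.0³·21) = 0.90339 N/mm
N_t = 23; L_s = 5.4·24 = 129.6 mm; δ_solid = L₀ − L_s = 311 − 129.6 = 181.4 mm
δ = F/k = 198/0.90339 = 219.17 mm
δ ≥ δ_solid → spring goes solid

YES, δ = 219 mm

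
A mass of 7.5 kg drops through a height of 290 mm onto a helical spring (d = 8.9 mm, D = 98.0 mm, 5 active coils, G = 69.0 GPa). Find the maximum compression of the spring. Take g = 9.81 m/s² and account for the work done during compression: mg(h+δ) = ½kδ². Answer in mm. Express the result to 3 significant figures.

67.7 mm

k = Gd⁴/(8D³N_a) = (69.0×10³)(8.9⁴)/(8·98.0³·5) = 11.499 N/mm
W = mg = 7.5 × 9.81 = 73.575 N
½kδ² − Wδ − Wh = 0 → δ = (W + √(W² + 2kWh))/k
δ = (73.575 + √(5413.3 + 490715))/11.499 = (73.575 + 704.36)/11.499 = 67.651 mm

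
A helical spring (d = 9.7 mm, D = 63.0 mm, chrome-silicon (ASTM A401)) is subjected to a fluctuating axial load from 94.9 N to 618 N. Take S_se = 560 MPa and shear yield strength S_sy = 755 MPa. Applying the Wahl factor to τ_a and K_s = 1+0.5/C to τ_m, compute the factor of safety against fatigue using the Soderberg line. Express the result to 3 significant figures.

C = D/d = 63.0/9.7 = 6.4948; K_W = (4C−1)/(4C−4)+0.615/C = 1.2312; K_s = 1+0.5/C = 1.0770
F_a = (F_max−F_min)/2 = 261.55 N; F_m = (F_max+F_min)/2 = 356.45 N
τ_a = K_W·8F_aD/(πd³) = 1.2312 × 45.975 = 56.603 MPa
τ_m = K_s·8F_mD/(πd³) = 1.0770 × 62.656 = 67.48 MPa
Soderberg: 1/n_f = τ_a/S_se + τ_m/S_sy = 56.603/560 + 67.48/755 = 0.10108 + 0.08938 = 0.19045
n_f = 1/0.19045 = 5.251

5.25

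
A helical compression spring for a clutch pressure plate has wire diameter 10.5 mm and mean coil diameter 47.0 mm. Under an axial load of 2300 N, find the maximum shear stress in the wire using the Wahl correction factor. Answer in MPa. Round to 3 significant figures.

322 MPa

Spring index C = D/d = 47.0/10.5 = 4.4762
K_W = (4C−1)/(4C−4) + 0.615/C = 16.905/13.905 + 0.1374 = 1.3531
τ₀ = 8FD/(πd³) = 8·2300·47.0/(π·10.5³) = 864800/3636.8 = 237.79 MPa
τ_max = K·τ₀ = 1.3531 × 237.79 = 321.77 MPa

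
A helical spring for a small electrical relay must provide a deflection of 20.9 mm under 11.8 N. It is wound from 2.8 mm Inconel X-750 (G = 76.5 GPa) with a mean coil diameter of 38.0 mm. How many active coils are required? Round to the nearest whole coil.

Required rate k = F/δ = 11.8/20.9 = 0.56459 N/mm
N_a = Gd⁴/(8D³k) = (76.5×10³ × 2.8⁴)/(8 × 38.0³ × 0.56459)
    = 4.70212e+06 / 247843 = 18.97 → 19 coils

19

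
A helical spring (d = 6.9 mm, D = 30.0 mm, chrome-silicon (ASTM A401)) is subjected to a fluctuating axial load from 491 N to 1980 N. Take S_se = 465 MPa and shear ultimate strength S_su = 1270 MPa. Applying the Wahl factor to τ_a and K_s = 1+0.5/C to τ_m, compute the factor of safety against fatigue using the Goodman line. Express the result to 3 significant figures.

1.31

C = D/d = 30.0/6.9 = 4.3478; K_W = (4C−1)/(4C−4)+0.615/C = 1.3655; K_s = 1+0.5/C = 1.1150
F_a = (F_max−F_min)/2 = 744.5 N; F_m = (F_max+F_min)/2 = 1235.5 N
τ_a = K_W·8F_aD/(πd³) = 1.3655 × 173.13 = 236.41 MPa
τ_m = K_s·8F_mD/(πd³) = 1.1150 × 287.31 = 320.36 MPa
Goodman: 1/n_f = τ_a/S_se + τ_m/S_su = 236.41/465 + 320.36/1270 = 0.50841 + 0.25225 = 0.76065
n_f = 1/0.76065 = 1.315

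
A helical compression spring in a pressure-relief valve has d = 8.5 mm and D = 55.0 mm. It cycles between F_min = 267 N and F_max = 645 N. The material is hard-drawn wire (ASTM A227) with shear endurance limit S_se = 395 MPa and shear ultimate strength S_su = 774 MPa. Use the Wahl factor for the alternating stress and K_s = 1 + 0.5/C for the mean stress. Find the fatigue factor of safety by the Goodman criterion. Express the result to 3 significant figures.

3.58

C = D/d = 55.0/8.5 = 6.4706; K_W = (4C−1)/(4C−4)+0.615/C = 1.2321; K_s = 1+0.5/C = 1.0773
F_a = (F_max−F_min)/2 = 189 N; F_m = (F_max+F_min)/2 = 456 N
τ_a = K_W·8F_aD/(πd³) = 1.2321 × 43.103 = 53.109 MPa
τ_m = K_s·8F_mD/(πd³) = 1.0773 × 103.99 = 112.03 MPa
Goodman: 1/n_f = τ_a/S_se + τ_m/S_su = 53.109/395 + 112.03/774 = 0.13445 + 0.14474 = 0.2792
n_f = 1/0.2792 = 3.582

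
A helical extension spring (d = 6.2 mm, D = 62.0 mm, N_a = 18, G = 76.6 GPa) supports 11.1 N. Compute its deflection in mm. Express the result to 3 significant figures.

k = Gd⁴/(8D³N_a) = (76.6×10³)(6.2⁴)/(8·62.0³·18) = 3.2981 N/mm
δ = F/k = 11.1 / 3.2981 = 3.3656 mm

3.37 mm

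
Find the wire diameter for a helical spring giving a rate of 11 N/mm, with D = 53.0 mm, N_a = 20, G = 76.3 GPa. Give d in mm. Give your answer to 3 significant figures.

7.66 mm

d = (8D³N_a·k / G)^(1/4) = (8·53.0³·20·11 / (76.3×10³))^0.25
  = (3434.1)^0.25 = 7.6552 mm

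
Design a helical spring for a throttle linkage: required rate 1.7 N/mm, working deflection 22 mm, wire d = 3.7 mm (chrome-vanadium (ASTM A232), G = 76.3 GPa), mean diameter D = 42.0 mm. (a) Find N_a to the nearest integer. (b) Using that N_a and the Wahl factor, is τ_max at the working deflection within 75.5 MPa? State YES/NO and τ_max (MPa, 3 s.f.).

(a) 14 coils; (b) NO, τ_max = 90.2 MPa

N_a = Gd⁴/(8D³k) = (76.3×10³)(3.7⁴)/(8·42.0³·1.7) = 14.19 → N_a = 14
Actual rate k = Gd⁴/(8D³·14) = 1.7233 N/mm
Working load F = kδ = 1.7233·22 = 37.913 N
C = 42.0/3.7 = 11.3514; K_W = (4C−1)/(4C−4)+0.615/C = 1.1266
τ_max = K_W·8FD/(πd³) = 1.1266·80.052 = 90.189 MPa
τ_max > 75.5 MPa → exceeds allowable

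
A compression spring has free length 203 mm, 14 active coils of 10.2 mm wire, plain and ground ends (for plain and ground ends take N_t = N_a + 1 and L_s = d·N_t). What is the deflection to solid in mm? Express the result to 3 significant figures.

N_t = 15; L_s = 10.2·15 = 153 mm
δ_solid = L₀ − L_s = 203 − 153 = 50 mm

50.0 mm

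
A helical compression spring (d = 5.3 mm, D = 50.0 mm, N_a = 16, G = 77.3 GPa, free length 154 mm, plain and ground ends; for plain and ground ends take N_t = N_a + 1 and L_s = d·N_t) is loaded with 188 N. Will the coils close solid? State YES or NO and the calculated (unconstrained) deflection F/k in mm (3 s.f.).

k = Gd⁴/(8D³N_a) = (77.3×10³)(5.3⁴)/(8·50.0³·16) = 3.8121 N/mm
N_t = 17; L_s = 5.3·17 = 90.1 mm; δ_solid = L₀ − L_s = 154 − 90.1 = 63.9 mm
δ = F/k = 188/3.8121 = 49.317 mm
δ < δ_solid → spring does not go solid

NO, δ = 49.3 mm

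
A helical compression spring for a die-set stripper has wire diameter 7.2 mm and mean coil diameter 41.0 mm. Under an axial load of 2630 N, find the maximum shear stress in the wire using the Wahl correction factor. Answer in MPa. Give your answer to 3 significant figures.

933 MPa

Spring index C = D/d = 41.0/7.2 = 5.6944
K_W = (4C−1)/(4C−4) + 0.615/C = 21.778/18.778 + 0.1080 = 1.2678
τ₀ = 8FD/(πd³) = 8·2630·41.0/(π·7.2³) = 862640/1172.6 = 735.67 MPa
τ_max = K·τ₀ = 1.2678 × 735.67 = 932.65 MPa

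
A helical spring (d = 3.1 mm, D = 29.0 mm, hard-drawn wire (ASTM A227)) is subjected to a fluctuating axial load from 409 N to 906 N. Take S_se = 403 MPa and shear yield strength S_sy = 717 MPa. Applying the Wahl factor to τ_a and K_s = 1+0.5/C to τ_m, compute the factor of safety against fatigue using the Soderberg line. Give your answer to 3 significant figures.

C = D/d = 29.0/3.1 = 9.3548; K_W = (4C−1)/(4C−4)+0.615/C = 1.1555; K_s = 1+0.5/C = 1.0534
F_a = (F_max−F_min)/2 = 248.5 N; F_m = (F_max+F_min)/2 = 657.5 N
τ_a = K_W·8F_aD/(πd³) = 1.1555 × 616 = 711.79 MPa
τ_m = K_s·8F_mD/(πd³) = 1.0534 × 1629.9 = 1717 MPa
Soderberg: 1/n_f = τ_a/S_se + τ_m/S_sy = 711.79/403 + 1717/717 = 1.76623 + 2.39465 = 4.1609
n_f = 1/4.1609 = 0.2403

0.240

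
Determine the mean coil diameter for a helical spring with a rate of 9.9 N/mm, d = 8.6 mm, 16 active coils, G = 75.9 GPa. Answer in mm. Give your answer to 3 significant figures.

68.9 mm

D = (Gd⁴/(8N_a·k))^(1/3) = (75.9×10³·8.6⁴/(8·16·9.9))^(1/3)
  = (327635)^(1/3) = 68.9388 mm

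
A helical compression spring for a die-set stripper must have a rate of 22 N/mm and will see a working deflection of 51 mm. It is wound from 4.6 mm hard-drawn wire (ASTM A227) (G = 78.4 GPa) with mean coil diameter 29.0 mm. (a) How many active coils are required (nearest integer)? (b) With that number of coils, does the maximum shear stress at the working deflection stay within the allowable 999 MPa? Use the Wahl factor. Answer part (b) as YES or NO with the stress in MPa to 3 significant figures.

N_a = Gd⁴/(8D³k) = (78.4×10³)(4.6⁴)/(8·29.0³·22) = 8.178 → N_a = 8
Actual rate k = Gd⁴/(8D³·8) = 22.489 N/mm
Working load F = kδ = 22.489·51 = 1146.9 N
C = 29.0/4.6 = 6.3043; K_W = (4C−1)/(4C−4)+0.615/C = 1.2389
τ_max = K_W·8FD/(πd³) = 1.2389·870.18 = 1078.1 MPa
τ_max > 999 MPa → exceeds allowable

(a) 8 coils; (b) NO, τ_max = 1080 MPa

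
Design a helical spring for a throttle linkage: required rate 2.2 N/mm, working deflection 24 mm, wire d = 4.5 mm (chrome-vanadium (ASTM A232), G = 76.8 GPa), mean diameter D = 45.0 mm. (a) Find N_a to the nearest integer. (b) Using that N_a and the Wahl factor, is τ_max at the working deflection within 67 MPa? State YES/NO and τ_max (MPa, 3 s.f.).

(a) 20 coils; (b) NO, τ_max = 74.6 MPa

N_a = Gd⁴/(8D³k) = (76.8×10³)(4.5⁴)/(8·45.0³·2.2) = 19.64 → N_a = 20
Actual rate k = Gd⁴/(8D³·20) = 2.16 N/mm
Working load F = kδ = 2.16·24 = 51.84 N
C = 45.0/4.5 = 10.0000; K_W = (4C−1)/(4C−4)+0.615/C = 1.1448
τ_max = K_W·8FD/(πd³) = 1.1448·65.19 = 74.632 MPa
τ_max > 67 MPa → exceeds allowable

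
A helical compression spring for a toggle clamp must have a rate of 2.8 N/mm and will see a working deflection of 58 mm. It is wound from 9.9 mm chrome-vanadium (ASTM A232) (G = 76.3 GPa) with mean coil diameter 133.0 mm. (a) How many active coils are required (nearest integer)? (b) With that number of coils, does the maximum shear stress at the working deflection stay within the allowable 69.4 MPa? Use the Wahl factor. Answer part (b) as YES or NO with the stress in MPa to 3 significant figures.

N_a = Gd⁴/(8D³k) = (76.3×10³)(9.9⁴)/(8·133.0³·2.8) = 13.91 → N_a = 14
Actual rate k = Gd⁴/(8D³·14) = 2.7816 N/mm
Working load F = kδ = 2.7816·58 = 161.33 N
C = 133.0/9.9 = 13.4343; K_W = (4C−1)/(4C−4)+0.615/C = 1.1061
τ_max = K_W·8FD/(πd³) = 1.1061·56.313 = 62.287 MPa
τ_max ≤ 69.4 MPa → acceptable

(a) 14 coils; (b) YES, τ_max = 62.3 MPa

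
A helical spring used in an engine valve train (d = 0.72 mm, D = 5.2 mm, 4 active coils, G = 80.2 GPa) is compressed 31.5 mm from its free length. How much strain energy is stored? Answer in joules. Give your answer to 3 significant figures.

2.38 J

k = Gd⁴/(8D³N_a) = (80.2×10³)(0.72⁴)/(8·5.2³·4) = 4.7901 N/mm
U = ½kδ² = 0.5 × 4.7901 × 31.5² = 2376.5 N·mm = 2.3765 J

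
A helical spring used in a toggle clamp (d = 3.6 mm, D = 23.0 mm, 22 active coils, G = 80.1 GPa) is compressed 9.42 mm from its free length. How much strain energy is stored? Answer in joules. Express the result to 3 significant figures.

0.279 J

k = Gd⁴/(8D³N_a) = (80.1×10³)(3.6⁴)/(8·23.0³·22) = 6.2827 N/mm
U = ½kδ² = 0.5 × 6.2827 × 9.42² = 278.75 N·mm = 0.27875 J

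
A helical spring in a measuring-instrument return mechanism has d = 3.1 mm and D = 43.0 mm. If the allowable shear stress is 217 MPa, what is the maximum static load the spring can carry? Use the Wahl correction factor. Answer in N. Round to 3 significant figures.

53.5 N

C = D/d = 43.0/3.1 = 13.8710
K_W = (4C−1)/(4C−4) + 0.615/C = 54.484/51.484 + 0.0443 = 1.1026
τ_max = K·8FD/(πd³) → F_max = τ_allow·πd³/(8DK)
F_max = 217·π·3.1³/(8·43.0·1.1026) = 20309/379.3 = 53.545 N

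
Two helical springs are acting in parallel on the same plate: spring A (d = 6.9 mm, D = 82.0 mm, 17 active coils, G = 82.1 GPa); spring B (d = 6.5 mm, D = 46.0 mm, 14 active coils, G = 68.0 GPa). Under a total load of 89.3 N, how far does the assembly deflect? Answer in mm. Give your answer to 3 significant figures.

k_A = Gd⁴/(8D³N_a) = (82.1×10³)(6.9⁴)/(8·82.0³·17) = 2.4818 N/mm
k_B = Gd⁴/(8D³N_a) = (68.0×10³)(6.5⁴)/(8·46.0³·14) = 11.135 N/mm
Parallel: k_eq = 2.4818 + 11.135 = 13.616 N/mm
δ = F/k_eq = 89.3/13.616 = 6.5583 mm

6.56 mm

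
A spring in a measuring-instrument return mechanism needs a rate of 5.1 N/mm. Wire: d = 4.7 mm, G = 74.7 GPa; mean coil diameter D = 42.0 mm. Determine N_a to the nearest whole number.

12

N_a = Gd⁴/(8D³k) = (74.7×10³ × 4.7⁴)/(8 × 42.0³ × 5.1)
    = 3.64512e+07 / 3.02279e+06 = 12.06 → 12 coils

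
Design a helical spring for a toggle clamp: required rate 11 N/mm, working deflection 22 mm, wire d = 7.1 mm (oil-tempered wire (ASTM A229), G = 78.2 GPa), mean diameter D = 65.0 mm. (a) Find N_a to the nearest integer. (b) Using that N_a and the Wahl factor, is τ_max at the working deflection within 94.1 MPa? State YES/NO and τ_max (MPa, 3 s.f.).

(a) 8 coils; (b) NO, τ_max = 133 MPa

N_a = Gd⁴/(8D³k) = (78.2×10³)(7.1⁴)/(8·65.0³·11) = 8.223 → N_a = 8
Actual rate k = Gd⁴/(8D³·8) = 11.306 N/mm
Working load F = kδ = 11.306·22 = 248.74 N
C = 65.0/7.1 = 9.1549; K_W = (4C−1)/(4C−4)+0.615/C = 1.1591
τ_max = K_W·8FD/(πd³) = 1.1591·115.03 = 133.34 MPa
τ_max > 94.1 MPa → exceeds allowable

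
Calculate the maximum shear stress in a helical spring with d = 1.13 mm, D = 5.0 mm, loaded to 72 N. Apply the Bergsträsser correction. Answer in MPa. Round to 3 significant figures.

Spring index C = D/d = 5.0/1.13 = 4.4248
K_B = (4C+2)/(4C−3) = 19.699/14.699 = 1.3402
τ₀ = 8FD/(πd³) = 8·72·5.0/(π·1.13³) = 2880/4.533 = 635.34 MPa
τ_max = K·τ₀ = 1.3402 × 635.34 = 851.46 MPa

851 MPa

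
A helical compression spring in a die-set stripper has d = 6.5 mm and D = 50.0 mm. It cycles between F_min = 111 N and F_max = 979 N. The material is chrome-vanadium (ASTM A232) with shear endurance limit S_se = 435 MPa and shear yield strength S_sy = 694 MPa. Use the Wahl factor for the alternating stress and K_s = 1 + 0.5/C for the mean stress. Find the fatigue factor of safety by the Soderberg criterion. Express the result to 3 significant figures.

C = D/d = 50.0/6.5 = 7.6923; K_W = (4C−1)/(4C−4)+0.615/C = 1.1920; K_s = 1+0.5/C = 1.0650
F_a = (F_max−F_min)/2 = 434 N; F_m = (F_max+F_min)/2 = 545 N
τ_a = K_W·8F_aD/(πd³) = 1.1920 × 201.21 = 239.85 MPa
τ_m = K_s·8F_mD/(πd³) = 1.0650 × 252.68 = 269.1 MPa
Soderberg: 1/n_f = τ_a/S_se + τ_m/S_sy = 239.85/435 + 269.1/694 = 0.55138 + 0.38775 = 0.93914
n_f = 1/0.93914 = 1.065

1.06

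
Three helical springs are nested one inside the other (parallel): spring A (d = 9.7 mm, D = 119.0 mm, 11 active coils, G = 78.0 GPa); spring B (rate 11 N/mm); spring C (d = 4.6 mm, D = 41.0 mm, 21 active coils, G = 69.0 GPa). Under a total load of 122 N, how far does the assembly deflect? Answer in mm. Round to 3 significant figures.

6.66 mm

k_A = Gd⁴/(8D³N_a) = (78.0×10³)(9.7⁴)/(8·119.0³·11) = 4.6565 N/mm
k_C = Gd⁴/(8D³N_a) = (69.0×10³)(4.6⁴)/(8·41.0³·21) = 2.6682 N/mm
Parallel: k_eq = 4.6565 + 11 + 2.6682 = 18.325 N/mm
δ = F/k_eq = 122/18.325 = 6.6577 mm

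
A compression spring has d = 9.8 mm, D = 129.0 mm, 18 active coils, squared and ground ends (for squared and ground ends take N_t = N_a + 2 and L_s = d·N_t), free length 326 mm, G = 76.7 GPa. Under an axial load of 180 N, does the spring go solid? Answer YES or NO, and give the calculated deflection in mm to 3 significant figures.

k = Gd⁴/(8D³N_a) = (76.7×10³)(9.8⁴)/(8·129.0³·18) = 2.2886 N/mm
N_t = 20; L_s = 9.8·20 = 196 mm; δ_solid = L₀ − L_s = 326 − 196 = 130 mm
δ = F/k = 180/2.2886 = 78.651 mm
δ < δ_solid → spring does not go solid

NO, δ = 78.7 mm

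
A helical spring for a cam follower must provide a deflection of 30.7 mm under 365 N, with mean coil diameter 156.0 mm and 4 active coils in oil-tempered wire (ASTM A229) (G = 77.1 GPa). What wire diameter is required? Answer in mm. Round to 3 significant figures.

Required rate k = F/δ = 365/30.7 = 11.889 N/mm
d = (8D³N_a·k / G)^(1/4) = (8·156.0³·4·11.889 / (77.1×10³))^0.25
  = (18734)^0.25 = 11.6992 mm

11.7 mm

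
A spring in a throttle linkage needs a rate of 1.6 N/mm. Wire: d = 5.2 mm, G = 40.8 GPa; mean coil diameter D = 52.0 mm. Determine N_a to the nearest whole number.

N_a = Gd⁴/(8D³k) = (40.8×10³ × 5.2⁴)/(8 × 52.0³ × 1.6)
    = 2.98314e+07 / 1.79978e+06 = 16.58 → 17 coils

17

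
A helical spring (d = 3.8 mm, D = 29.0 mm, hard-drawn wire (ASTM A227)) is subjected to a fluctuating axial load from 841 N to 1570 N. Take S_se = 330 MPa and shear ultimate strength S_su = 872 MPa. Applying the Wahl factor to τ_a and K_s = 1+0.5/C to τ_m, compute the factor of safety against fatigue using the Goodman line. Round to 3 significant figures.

0.266

C = D/d = 29.0/3.8 = 7.6316; K_W = (4C−1)/(4C−4)+0.615/C = 1.1937; K_s = 1+0.5/C = 1.0655
F_a = (F_max−F_min)/2 = 364.5 N; F_m = (F_max+F_min)/2 = 1205.5 N
τ_a = K_W·8F_aD/(πd³) = 1.1937 × 490.55 = 585.56 MPa
τ_m = K_s·8F_mD/(πd³) = 1.0655 × 1622.4 = 1728.7 MPa
Goodman: 1/n_f = τ_a/S_se + τ_m/S_su = 585.56/330 + 1728.7/872 = 1.77443 + 1.98243 = 3.7569
n_f = 1/3.7569 = 0.2662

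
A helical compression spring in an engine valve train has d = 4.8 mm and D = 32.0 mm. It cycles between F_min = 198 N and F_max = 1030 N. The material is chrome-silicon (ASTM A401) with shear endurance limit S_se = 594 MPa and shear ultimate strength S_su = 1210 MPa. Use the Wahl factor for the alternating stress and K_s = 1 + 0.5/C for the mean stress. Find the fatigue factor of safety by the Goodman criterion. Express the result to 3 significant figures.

C = D/d = 32.0/4.8 = 6.6667; K_W = (4C−1)/(4C−4)+0.615/C = 1.2246; K_s = 1+0.5/C = 1.0750
F_a = (F_max−F_min)/2 = 416 N; F_m = (F_max+F_min)/2 = 614 N
τ_a = K_W·8F_aD/(πd³) = 1.2246 × 306.52 = 375.37 MPa
τ_m = K_s·8F_mD/(πd³) = 1.0750 × 452.41 = 486.34 MPa
Goodman: 1/n_f = τ_a/S_se + τ_m/S_su = 375.37/594 + 486.34/1210 = 0.63193 + 0.40194 = 1.0339
n_f = 1/1.0339 = 0.9672

0.967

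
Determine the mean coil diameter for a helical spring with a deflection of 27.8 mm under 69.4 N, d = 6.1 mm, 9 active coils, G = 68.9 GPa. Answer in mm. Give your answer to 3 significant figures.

81.0 mm

Required rate k = F/δ = 69.4/27.8 = 2.4964 N/mm
D = (Gd⁴/(8N_a·k))^(1/3) = (68.9×10³·6.1⁴/(8·9·2.4964))^(1/3)
  = (530752)^(1/3) = 80.9650 mm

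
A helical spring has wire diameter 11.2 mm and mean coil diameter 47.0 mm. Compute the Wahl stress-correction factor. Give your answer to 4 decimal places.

C = D/d = 47.0/11.2 = 4.1964
K_W = (4C−1)/(4C−4) + 0.615/C = 15.786/12.786 + 0.1466 = 1.3812

1.3812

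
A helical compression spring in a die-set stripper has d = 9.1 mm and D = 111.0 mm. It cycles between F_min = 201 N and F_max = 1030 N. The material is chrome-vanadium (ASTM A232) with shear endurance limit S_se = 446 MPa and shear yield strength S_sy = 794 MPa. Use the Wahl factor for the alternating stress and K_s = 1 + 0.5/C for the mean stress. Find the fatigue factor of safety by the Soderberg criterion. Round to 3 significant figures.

1.44

C = D/d = 111.0/9.1 = 12.1978; K_W = (4C−1)/(4C−4)+0.615/C = 1.1174; K_s = 1+0.5/C = 1.0410
F_a = (F_max−F_min)/2 = 414.5 N; F_m = (F_max+F_min)/2 = 615.5 N
τ_a = K_W·8F_aD/(πd³) = 1.1174 × 155.48 = 173.73 MPa
τ_m = K_s·8F_mD/(πd³) = 1.0410 × 230.87 = 240.33 MPa
Soderberg: 1/n_f = τ_a/S_se + τ_m/S_sy = 173.73/446 + 240.33/794 = 0.38953 + 0.30269 = 0.69221
n_f = 1/0.69221 = 1.445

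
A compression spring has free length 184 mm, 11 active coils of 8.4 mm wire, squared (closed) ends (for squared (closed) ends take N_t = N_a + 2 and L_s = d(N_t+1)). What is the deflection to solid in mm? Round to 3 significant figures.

66.4 mm

N_t = 13; L_s = 8.4·14 = 117.6 mm
δ_solid = L₀ − L_s = 184 − 117.6 = 66.4 mm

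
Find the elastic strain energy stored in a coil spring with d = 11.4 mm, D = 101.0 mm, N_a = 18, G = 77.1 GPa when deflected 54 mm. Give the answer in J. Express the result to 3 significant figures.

12.8 J

k = Gd⁴/(8D³N_a) = (77.1×10³)(11.4⁴)/(8·101.0³·18) = 8.777 N/mm
U = ½kδ² = 0.5 × 8.777 × 54² = 12797 N·mm = 12.797 J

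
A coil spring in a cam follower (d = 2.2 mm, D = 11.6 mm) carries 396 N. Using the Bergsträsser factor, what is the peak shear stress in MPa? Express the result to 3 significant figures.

Spring index C = D/d = 11.6/2.2 = 5.2727
K_B = (4C+2)/(4C−3) = 23.091/18.091 = 1.2764
τ₀ = 8FD/(πd³) = 8·396·11.6/(π·2.2³) = 36748.8/33.452 = 1098.6 MPa
τ_max = K·τ₀ = 1.2764 × 1098.6 = 1402.2 MPa

1400 MPa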